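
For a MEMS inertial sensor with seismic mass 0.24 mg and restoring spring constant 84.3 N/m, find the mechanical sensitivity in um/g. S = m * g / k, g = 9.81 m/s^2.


Step 1: Convert mass: m = 0.24 mg = 2.40e-07 kg
Step 2: S = m * g / k = 2.40e-07 * 9.81 / 84.3
Step 3: S = 2.79e-08 m/g
Step 4: Convert to um/g: S = 0.028 um/g


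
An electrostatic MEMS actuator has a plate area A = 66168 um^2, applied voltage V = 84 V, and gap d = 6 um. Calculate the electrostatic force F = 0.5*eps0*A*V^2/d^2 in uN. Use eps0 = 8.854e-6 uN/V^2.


Step 1: Identify parameters.
eps0 = 8.854e-6 uN/V^2, A = 66168 um^2, V = 84 V, d = 6 um
Step 2: Compute V^2 = 84^2 = 7056
Step 3: Compute d^2 = 6^2 = 36
Step 4: F = 0.5 * 8.854e-6 * 66168 * 7056 / 36
F = 57.413 uN


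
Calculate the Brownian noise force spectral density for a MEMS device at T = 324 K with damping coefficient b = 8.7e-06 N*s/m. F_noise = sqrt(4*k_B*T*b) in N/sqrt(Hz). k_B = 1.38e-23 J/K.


Step 1: Compute 4 * k_B * T * b
= 4 * 1.38e-23 * 324 * 8.7e-06
= 1.5560e-25 N^2/Hz
Step 2: F_noise = sqrt(1.5560e-25)
F_noise = 3.94e-13 N/sqrt(Hz)


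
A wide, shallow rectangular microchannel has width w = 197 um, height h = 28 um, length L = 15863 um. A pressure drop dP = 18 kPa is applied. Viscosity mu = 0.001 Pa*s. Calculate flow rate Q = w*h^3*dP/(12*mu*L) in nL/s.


Step 1: Convert all dimensions to SI (meters).
w = 197e-6 m, h = 28e-6 m, L = 15863e-6 m, dP = 18e3 Pa
Step 2: Q = w * h^3 * dP / (12 * mu * L)
Q = 197e-6 * (28e-6)^3 * 18e3 / (12 * 0.001 * 15863e-6) = 4.0892744e-10 m^3/s
Step 3: Convert Q from m^3/s to nL/s (1 m^3 = 1e12 nL, so multiply by 1e12).
Q = 408.927 nL/s


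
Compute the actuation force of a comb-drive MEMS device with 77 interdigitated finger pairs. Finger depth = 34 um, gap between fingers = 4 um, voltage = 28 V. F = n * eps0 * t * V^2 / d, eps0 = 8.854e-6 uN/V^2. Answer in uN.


Step 1: Parameters: n=77, eps0=8.854e-6 uN/V^2, t=34 um, V=28 V, d=4 um
Step 2: V^2 = 784
Step 3: F = 77 * 8.854e-6 * 34 * 784 / 4
F = 4.543 uN


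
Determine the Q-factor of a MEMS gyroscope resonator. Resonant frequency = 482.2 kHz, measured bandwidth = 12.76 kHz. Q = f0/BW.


Step 1: Q = f0 / bandwidth
Step 2: Q = 482.2 / 12.76
Q = 37.8


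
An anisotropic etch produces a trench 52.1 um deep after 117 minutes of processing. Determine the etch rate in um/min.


Step 1: Etch rate = depth / time
Step 2: rate = 52.1 / 117
rate = 0.445 um/min


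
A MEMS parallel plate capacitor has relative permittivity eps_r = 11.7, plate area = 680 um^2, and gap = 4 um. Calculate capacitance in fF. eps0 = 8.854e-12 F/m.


Step 1: Convert area to m^2: A = 680e-12 m^2
Step 2: Convert gap to m: d = 4e-6 m
Step 3: C = eps0 * eps_r * A / d
C = 8.854e-12 * 11.7 * 680e-12 / 4e-6
Step 4: Convert to fF (multiply by 1e15).
C = 17.61 fF


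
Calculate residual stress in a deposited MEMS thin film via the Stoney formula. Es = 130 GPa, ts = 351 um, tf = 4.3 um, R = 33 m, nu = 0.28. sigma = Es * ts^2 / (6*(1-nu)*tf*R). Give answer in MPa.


Step 1: Compute numerator: Es * ts^2 = 130 * 351^2 = 16016130 (GPa*um^2)
Step 2: Compute denominator (R in um): 6*(1-nu)*tf*R = 6*0.72*4.3*33e6 = 613008000.0 (um^2)
Step 3: sigma (GPa) = 16016130 / 613008000.0 = 2.6127e-02 GPa
Step 4: Convert to MPa (x1000): sigma = 26.1 MPa


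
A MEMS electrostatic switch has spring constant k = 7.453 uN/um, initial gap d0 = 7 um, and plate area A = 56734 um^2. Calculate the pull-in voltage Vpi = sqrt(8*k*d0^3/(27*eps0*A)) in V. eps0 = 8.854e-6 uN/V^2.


Step 1: Compute numerator: 8 * k * d0^3 = 8 * 7.453 * 7^3 = 20451.032
Step 2: Compute denominator: 27 * eps0 * A = 27 * 8.854e-6 * 56734 = 13.562717
Step 3: Vpi = sqrt(20451.032 / 13.562717)
Vpi = 38.83 V


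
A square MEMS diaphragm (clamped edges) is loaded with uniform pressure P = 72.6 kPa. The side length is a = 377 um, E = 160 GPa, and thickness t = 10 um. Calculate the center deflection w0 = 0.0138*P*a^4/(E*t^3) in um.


Step 1: Convert pressure to compatible units (E is in GPa, so P in GPa).
P = 72.6 kPa = 72.6e-6 GPa
Step 2: Compute numerator: 0.0138 * P * a^4.
a^4 = 377^4 = 20200652641
numerator = 0.0138 * 72.6e-6 * 20200652641 = 2.02386e+04
Step 3: Compute denominator: E * t^3 = 160 * 10^3 = 160000
Step 4: w0 = numerator / denominator = 2.02386e+04 / 160000 = 0.1265 um


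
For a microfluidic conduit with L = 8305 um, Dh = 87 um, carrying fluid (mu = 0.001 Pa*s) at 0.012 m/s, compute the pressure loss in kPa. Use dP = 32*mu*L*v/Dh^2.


Step 1: Convert to SI: L = 8305e-6 m, Dh = 87e-6 m
Step 2: dP = 32 * 0.001 * 8305e-6 * 0.012 / (87e-6)^2
Step 3: dP = 421.34 Pa
Step 4: Convert to kPa: dP = 0.42 kPa


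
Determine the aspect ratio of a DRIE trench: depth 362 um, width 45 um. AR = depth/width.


Step 1: AR = depth / width
Step 2: AR = 362 / 45
AR = 8.0


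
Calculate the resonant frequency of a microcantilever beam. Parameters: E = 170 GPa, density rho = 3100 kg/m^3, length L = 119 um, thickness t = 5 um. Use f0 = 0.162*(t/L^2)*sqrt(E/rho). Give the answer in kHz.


Step 1: Convert units to SI.
t_SI = 5e-6 m, L_SI = 119e-6 m
Step 2: Calculate sqrt(E/rho).
sqrt(170e9 / 3100) = 7405.32 m/s
Step 3: Compute f0.
f0 = 0.162 * 5e-6 / (119e-6)^2 * 7405.32 = 423579.5 Hz = 423.58 kHz


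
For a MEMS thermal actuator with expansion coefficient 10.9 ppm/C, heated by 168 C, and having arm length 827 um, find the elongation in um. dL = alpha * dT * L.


Step 1: Convert CTE: alpha = 10.9 ppm/C = 10.9e-6 /C
Step 2: dL = 10.9e-6 * 168 * 827
dL = 1.5144 um


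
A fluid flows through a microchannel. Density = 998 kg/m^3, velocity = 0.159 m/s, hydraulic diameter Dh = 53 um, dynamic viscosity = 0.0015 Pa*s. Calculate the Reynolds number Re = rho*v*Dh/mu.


Step 1: Convert Dh to meters: Dh = 53e-6 m
Step 2: Re = rho * v * Dh / mu
Re = 998 * 0.159 * 53e-6 / 0.0015
Re = 5.607


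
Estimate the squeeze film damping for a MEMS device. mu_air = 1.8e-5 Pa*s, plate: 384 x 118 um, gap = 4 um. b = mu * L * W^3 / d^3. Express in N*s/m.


Step 1: Convert to SI.
L = 384e-6 m, W = 118e-6 m, d = 4e-6 m
Step 2: W^3 = (118e-6)^3 = 1.64e-12 m^3
Step 3: d^3 = (4e-6)^3 = 6.40e-17 m^3
Step 4: b = 1.8e-5 * 384e-6 * 1.64e-12 / 6.40e-17
b = 1.77e-04 N*s/m


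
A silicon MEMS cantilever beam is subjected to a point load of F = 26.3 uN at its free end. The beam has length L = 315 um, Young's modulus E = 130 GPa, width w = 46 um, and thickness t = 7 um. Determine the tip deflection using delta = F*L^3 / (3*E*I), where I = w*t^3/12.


Step 1: Calculate the second moment of area.
I = w * t^3 / 12 = 46 * 7^3 / 12 = 1314.8333 um^4
Step 2: Convert E to consistent units (1 GPa = 1000 uN/um^2).
E = 130 GPa = 130000 uN/um^2
Step 3: Calculate tip deflection.
delta = F * L^3 / (3 * E * I)
delta = 26.3 * 315^3 / (3 * 130000 * 1314.8333)
delta = 1.6031 um


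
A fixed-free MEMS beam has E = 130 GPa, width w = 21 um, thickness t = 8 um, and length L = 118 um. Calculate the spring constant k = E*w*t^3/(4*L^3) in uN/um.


Step 1: Convert E to consistent units (1 GPa = 1000 uN/um^2).
E = 130 GPa = 130000 uN/um^2
Step 2: Compute t^3 = 8^3 = 512
Step 3: Compute L^3 = 118^3 = 1643032
Step 4: k = 130000 * 21 * 512 / (4 * 1643032)
k = 212.68 uN/um


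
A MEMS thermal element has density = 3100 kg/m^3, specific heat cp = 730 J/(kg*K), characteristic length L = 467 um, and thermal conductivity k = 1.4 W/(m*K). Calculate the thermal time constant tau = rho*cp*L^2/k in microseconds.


Step 1: Convert L to m: L = 467e-6 m
Step 2: L^2 = (467e-6)^2 = 2.18089e-07 m^2
Step 3: tau = 3100 * 730 * 2.18089e-07 / 1.4 = 3.5252529071e-01 s
Step 4: Convert to microseconds (multiply by 1e6).
tau = 352525.291 us


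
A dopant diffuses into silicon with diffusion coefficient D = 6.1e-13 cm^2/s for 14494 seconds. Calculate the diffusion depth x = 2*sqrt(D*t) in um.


Step 1: Compute D*t = 6.1e-13 * 14494 = 8.84134e-09 cm^2
Step 2: sqrt(D*t) = 9.40284e-05 cm
Step 3: x = 2 * 9.40284e-05 cm = 1.880568e-04 cm
Step 4: Convert to um (1 cm = 1e4 um): x = 1.881 um


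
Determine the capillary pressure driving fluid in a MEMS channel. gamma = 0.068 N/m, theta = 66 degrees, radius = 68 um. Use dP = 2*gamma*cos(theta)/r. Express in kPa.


Step 1: cos(66 deg) = 0.4067
Step 2: Convert r to m: r = 68e-6 m
Step 3: dP = 2 * 0.068 * 0.4067 / 68e-6 = 813.4 Pa
Step 4: Convert Pa to kPa (divide by 1000).
dP = 0.81 kPa


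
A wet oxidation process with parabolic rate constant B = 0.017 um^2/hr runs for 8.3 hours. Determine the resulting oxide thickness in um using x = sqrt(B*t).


Step 1: Compute B*t = 0.017 * 8.3 = 0.1411
Step 2: x = sqrt(0.1411)
x = 0.376 um


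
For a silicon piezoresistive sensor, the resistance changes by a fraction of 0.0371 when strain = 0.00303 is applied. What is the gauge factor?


Step 1: Identify values.
dR/R = 0.0371, strain = 0.00303
Step 2: GF = (dR/R) / strain = 0.0371 / 0.00303
GF = 12.2


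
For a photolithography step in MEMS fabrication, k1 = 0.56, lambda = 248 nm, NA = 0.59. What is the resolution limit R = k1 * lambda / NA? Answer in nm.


Step 1: Identify values: k1 = 0.56, lambda = 248 nm, NA = 0.59
Step 2: R = k1 * lambda / NA
R = 0.56 * 248 / 0.59
R = 235.4 nm


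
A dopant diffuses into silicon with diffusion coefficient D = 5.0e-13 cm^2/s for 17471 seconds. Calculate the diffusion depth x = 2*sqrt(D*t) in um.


Step 1: Compute D*t = 5.0e-13 * 17471 = 8.7355e-09 cm^2
Step 2: sqrt(D*t) = 9.34639e-05 cm
Step 3: x = 2 * 9.34639e-05 cm = 1.869278e-04 cm
Step 4: Convert to um (1 cm = 1e4 um): x = 1.869 um


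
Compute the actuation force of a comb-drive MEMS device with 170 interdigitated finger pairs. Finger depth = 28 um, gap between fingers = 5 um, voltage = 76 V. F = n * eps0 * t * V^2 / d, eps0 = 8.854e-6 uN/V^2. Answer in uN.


Step 1: Parameters: n=170, eps0=8.854e-6 uN/V^2, t=28 um, V=76 V, d=5 um
Step 2: V^2 = 5776
Step 3: F = 170 * 8.854e-6 * 28 * 5776 / 5
F = 48.686 uN


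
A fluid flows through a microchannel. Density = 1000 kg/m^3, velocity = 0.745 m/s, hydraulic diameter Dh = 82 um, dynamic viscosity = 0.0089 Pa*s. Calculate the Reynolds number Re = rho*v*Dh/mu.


Step 1: Convert Dh to meters: Dh = 82e-6 m
Step 2: Re = rho * v * Dh / mu
Re = 1000 * 0.745 * 82e-6 / 0.0089
Re = 6.864


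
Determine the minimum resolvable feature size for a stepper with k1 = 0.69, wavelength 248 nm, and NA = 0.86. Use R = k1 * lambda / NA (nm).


Step 1: Identify values: k1 = 0.69, lambda = 248 nm, NA = 0.86
Step 2: R = k1 * lambda / NA
R = 0.69 * 248 / 0.86
R = 199.0 nm


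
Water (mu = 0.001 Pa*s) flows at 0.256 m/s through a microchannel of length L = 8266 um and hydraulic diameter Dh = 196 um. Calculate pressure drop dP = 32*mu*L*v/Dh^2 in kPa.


Step 1: Convert to SI: L = 8266e-6 m, Dh = 196e-6 m
Step 2: dP = 32 * 0.001 * 8266e-6 * 0.256 / (196e-6)^2
Step 3: dP = 1762.68 Pa
Step 4: Convert to kPa: dP = 1.76 kPa


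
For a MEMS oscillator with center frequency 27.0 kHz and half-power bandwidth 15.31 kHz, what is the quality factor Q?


Step 1: Q = f0 / bandwidth
Step 2: Q = 27.0 / 15.31
Q = 1.8


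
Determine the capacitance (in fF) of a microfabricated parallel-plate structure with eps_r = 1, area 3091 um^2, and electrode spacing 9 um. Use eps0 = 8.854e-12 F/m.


Step 1: Convert area to m^2: A = 3091e-12 m^2
Step 2: Convert gap to m: d = 9e-6 m
Step 3: C = eps0 * eps_r * A / d
C = 8.854e-12 * 1 * 3091e-12 / 9e-6
Step 4: Convert to fF (multiply by 1e15).
C = 3.04 fF


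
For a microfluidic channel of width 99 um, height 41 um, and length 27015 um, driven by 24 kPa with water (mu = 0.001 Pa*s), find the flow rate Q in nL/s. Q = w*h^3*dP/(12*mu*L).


Step 1: Convert all dimensions to SI (meters).
w = 99e-6 m, h = 41e-6 m, L = 27015e-6 m, dP = 24e3 Pa
Step 2: Q = w * h^3 * dP / (12 * mu * L)
Q = 99e-6 * (41e-6)^3 * 24e3 / (12 * 0.001 * 27015e-6) = 5.0514e-10 m^3/s
Step 3: Convert Q from m^3/s to nL/s (1 m^3 = 1e12 nL, so multiply by 1e12).
Q = 505.14 nL/s


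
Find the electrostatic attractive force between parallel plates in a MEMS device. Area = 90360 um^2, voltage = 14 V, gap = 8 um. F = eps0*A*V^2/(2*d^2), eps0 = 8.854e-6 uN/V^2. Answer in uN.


Step 1: Identify parameters.
eps0 = 8.854e-6 uN/V^2, A = 90360 um^2, V = 14 V, d = 8 um
Step 2: Compute V^2 = 14^2 = 196
Step 3: Compute d^2 = 8^2 = 64
Step 4: F = 0.5 * 8.854e-6 * 90360 * 196 / 64
F = 1.225 uN


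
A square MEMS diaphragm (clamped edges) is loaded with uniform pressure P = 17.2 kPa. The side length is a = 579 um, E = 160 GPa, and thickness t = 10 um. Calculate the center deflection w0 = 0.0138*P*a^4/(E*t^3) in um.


Step 1: Convert pressure to compatible units (E is in GPa, so P in GPa).
P = 17.2 kPa = 17.2e-6 GPa
Step 2: Compute numerator: 0.0138 * P * a^4.
a^4 = 579^4 = 112386528081
numerator = 0.0138 * 17.2e-6 * 112386528081 = 2.66761e+04
Step 3: Compute denominator: E * t^3 = 160 * 10^3 = 160000
Step 4: w0 = numerator / denominator = 2.66761e+04 / 160000 = 0.1667 um


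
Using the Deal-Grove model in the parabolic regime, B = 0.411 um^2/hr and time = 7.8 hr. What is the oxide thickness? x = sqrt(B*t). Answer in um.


Step 1: Compute B*t = 0.411 * 7.8 = 3.2058
Step 2: x = sqrt(3.2058)
x = 1.79 um


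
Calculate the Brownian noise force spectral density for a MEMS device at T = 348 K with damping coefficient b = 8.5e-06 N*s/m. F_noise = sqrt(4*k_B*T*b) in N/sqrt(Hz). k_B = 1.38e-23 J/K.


Step 1: Compute 4 * k_B * T * b
= 4 * 1.38e-23 * 348 * 8.5e-06
= 1.6328e-25 N^2/Hz
Step 2: F_noise = sqrt(1.6328e-25)
F_noise = 4.04e-13 N/sqrt(Hz)


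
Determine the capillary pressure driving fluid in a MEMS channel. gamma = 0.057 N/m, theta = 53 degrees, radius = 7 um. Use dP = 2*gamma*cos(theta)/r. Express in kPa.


Step 1: cos(53 deg) = 0.6018
Step 2: Convert r to m: r = 7e-6 m
Step 3: dP = 2 * 0.057 * 0.6018 / 7e-6 = 9800.7 Pa
Step 4: Convert Pa to kPa (divide by 1000).
dP = 9.8 kPa


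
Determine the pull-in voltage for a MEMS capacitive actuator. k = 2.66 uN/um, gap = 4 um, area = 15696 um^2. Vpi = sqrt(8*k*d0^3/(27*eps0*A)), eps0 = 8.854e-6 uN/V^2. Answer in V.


Step 1: Compute numerator: 8 * k * d0^3 = 8 * 2.66 * 4^3 = 1361.92
Step 2: Compute denominator: 27 * eps0 * A = 27 * 8.854e-6 * 15696 = 3.752254
Step 3: Vpi = sqrt(1361.92 / 3.752254)
Vpi = 19.05 V


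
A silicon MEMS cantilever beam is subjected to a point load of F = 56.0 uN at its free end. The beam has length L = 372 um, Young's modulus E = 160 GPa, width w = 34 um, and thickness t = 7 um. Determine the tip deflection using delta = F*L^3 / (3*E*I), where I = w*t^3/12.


Step 1: Calculate the second moment of area.
I = w * t^3 / 12 = 34 * 7^3 / 12 = 971.8333 um^4
Step 2: Convert E to consistent units (1 GPa = 1000 uN/um^2).
E = 160 GPa = 160000 uN/um^2
Step 3: Calculate tip deflection.
delta = F * L^3 / (3 * E * I)
delta = 56.0 * 372^3 / (3 * 160000 * 971.8333)
delta = 6.1799 um


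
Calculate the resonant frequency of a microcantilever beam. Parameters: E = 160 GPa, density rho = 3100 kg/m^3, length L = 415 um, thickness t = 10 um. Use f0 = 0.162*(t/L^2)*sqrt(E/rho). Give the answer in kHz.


Step 1: Convert units to SI.
t_SI = 10e-6 m, L_SI = 415e-6 m
Step 2: Calculate sqrt(E/rho).
sqrt(160e9 / 3100) = 7184.21 m/s
Step 3: Compute f0.
f0 = 0.162 * 10e-6 / (415e-6)^2 * 7184.21 = 67576.8 Hz = 67.58 kHz


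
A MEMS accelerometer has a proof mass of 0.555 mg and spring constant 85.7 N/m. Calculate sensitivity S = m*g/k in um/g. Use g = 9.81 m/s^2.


Step 1: Convert mass: m = 0.555 mg = 5.55e-07 kg
Step 2: S = m * g / k = 5.55e-07 * 9.81 / 85.7
Step 3: S = 6.35e-08 m/g
Step 4: Convert to um/g: S = 0.064 um/g


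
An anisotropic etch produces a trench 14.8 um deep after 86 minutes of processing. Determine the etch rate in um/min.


Step 1: Etch rate = depth / time
Step 2: rate = 14.8 / 86
rate = 0.172 um/min


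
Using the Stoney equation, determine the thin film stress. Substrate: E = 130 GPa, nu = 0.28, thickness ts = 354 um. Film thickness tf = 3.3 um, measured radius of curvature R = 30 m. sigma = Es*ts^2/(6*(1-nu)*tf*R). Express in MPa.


Step 1: Compute numerator: Es * ts^2 = 130 * 354^2 = 16291080 (GPa*um^2)
Step 2: Compute denominator (R in um): 6*(1-nu)*tf*R = 6*0.72*3.3*30e6 = 427680000.0 (um^2)
Step 3: sigma (GPa) = 16291080 / 427680000.0 = 3.8092e-02 GPa
Step 4: Convert to MPa (x1000): sigma = 38.1 MPa


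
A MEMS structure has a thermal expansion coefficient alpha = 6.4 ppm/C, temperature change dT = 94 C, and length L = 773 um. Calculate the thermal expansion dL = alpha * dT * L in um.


Step 1: Convert CTE: alpha = 6.4 ppm/C = 6.4e-6 /C
Step 2: dL = 6.4e-6 * 94 * 773
dL = 0.465 um


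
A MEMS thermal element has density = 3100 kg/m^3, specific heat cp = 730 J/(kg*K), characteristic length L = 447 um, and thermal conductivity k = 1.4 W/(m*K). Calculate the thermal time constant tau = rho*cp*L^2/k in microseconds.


Step 1: Convert L to m: L = 447e-6 m
Step 2: L^2 = (447e-6)^2 = 1.99809e-07 m^2
Step 3: tau = 3100 * 730 * 1.99809e-07 / 1.4 = 3.2297697643e-01 s
Step 4: Convert to microseconds (multiply by 1e6).
tau = 322976.976 us


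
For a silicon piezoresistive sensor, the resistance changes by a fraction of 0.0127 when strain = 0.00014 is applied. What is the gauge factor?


Step 1: Identify values.
dR/R = 0.0127, strain = 0.00014
Step 2: GF = (dR/R) / strain = 0.0127 / 0.00014
GF = 90.7


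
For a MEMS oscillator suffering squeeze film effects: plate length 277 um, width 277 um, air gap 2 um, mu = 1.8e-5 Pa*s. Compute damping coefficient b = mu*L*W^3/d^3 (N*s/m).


Step 1: Convert to SI.
L = 277e-6 m, W = 277e-6 m, d = 2e-6 m
Step 2: W^3 = (277e-6)^3 = 2.13e-11 m^3
Step 3: d^3 = (2e-6)^3 = 8.00e-18 m^3
Step 4: b = 1.8e-5 * 277e-6 * 2.13e-11 / 8.00e-18
b = 1.32e-02 N*s/m


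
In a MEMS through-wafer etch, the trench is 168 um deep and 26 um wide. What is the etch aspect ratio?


Step 1: AR = depth / width
Step 2: AR = 168 / 26
AR = 6.5


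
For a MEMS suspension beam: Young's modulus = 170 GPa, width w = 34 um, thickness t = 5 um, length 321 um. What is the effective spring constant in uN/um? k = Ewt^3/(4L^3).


Step 1: Convert E to consistent units (1 GPa = 1000 uN/um^2).
E = 170 GPa = 170000 uN/um^2
Step 2: Compute t^3 = 5^3 = 125
Step 3: Compute L^3 = 321^3 = 33076161
Step 4: k = 170000 * 34 * 125 / (4 * 33076161)
k = 5.4609 uN/um


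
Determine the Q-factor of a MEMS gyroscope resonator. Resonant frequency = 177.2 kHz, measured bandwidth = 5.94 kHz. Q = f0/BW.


Step 1: Q = f0 / bandwidth
Step 2: Q = 177.2 / 5.94
Q = 29.8


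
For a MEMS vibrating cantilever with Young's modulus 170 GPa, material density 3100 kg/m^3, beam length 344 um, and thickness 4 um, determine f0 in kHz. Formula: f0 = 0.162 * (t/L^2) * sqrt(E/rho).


Step 1: Convert units to SI.
t_SI = 4e-6 m, L_SI = 344e-6 m
Step 2: Calculate sqrt(E/rho).
sqrt(170e9 / 3100) = 7405.32 m/s
Step 3: Compute f0.
f0 = 0.162 * 4e-6 / (344e-6)^2 * 7405.32 = 40551.0 Hz = 40.55 kHz


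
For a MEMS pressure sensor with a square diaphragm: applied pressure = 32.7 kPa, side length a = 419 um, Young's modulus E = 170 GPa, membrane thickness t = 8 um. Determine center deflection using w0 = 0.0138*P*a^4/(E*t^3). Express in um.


Step 1: Convert pressure to compatible units (E is in GPa, so P in GPa).
P = 32.7 kPa = 32.7e-6 GPa
Step 2: Compute numerator: 0.0138 * P * a^4.
a^4 = 419^4 = 30821664721
numerator = 0.0138 * 32.7e-6 * 30821664721 = 1.39086e+04
Step 3: Compute denominator: E * t^3 = 170 * 8^3 = 87040
Step 4: w0 = numerator / denominator = 1.39086e+04 / 87040 = 0.1598 um


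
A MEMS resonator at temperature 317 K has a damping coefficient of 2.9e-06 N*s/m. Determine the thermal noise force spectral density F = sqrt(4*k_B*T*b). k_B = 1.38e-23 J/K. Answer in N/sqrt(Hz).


Step 1: Compute 4 * k_B * T * b
= 4 * 1.38e-23 * 317 * 2.9e-06
= 5.0745e-26 N^2/Hz
Step 2: F_noise = sqrt(5.0745e-26)
F_noise = 2.25e-13 N/sqrt(Hz)


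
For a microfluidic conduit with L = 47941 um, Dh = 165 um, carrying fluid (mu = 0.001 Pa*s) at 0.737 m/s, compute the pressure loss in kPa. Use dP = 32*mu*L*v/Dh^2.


Step 1: Convert to SI: L = 47941e-6 m, Dh = 165e-6 m
Step 2: dP = 32 * 0.001 * 47941e-6 * 0.737 / (165e-6)^2
Step 3: dP = 41529.50 Pa
Step 4: Convert to kPa: dP = 41.53 kPa


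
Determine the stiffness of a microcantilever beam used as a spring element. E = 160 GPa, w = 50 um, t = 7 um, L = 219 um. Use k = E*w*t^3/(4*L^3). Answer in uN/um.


Step 1: Convert E to consistent units (1 GPa = 1000 uN/um^2).
E = 160 GPa = 160000 uN/um^2
Step 2: Compute t^3 = 7^3 = 343
Step 3: Compute L^3 = 219^3 = 10503459
Step 4: k = 160000 * 50 * 343 / (4 * 10503459)
k = 65.3118 uN/um


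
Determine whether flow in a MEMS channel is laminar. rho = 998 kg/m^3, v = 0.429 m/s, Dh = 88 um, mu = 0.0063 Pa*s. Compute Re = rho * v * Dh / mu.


Step 1: Convert Dh to meters: Dh = 88e-6 m
Step 2: Re = rho * v * Dh / mu
Re = 998 * 0.429 * 88e-6 / 0.0063
Re = 5.98
Since Re = 5.98 is below ~2300, the flow is laminar.


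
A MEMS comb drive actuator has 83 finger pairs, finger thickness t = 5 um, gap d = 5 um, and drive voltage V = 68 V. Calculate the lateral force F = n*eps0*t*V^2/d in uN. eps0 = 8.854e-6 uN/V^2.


Step 1: Parameters: n=83, eps0=8.854e-6 uN/V^2, t=5 um, V=68 V, d=5 um
Step 2: V^2 = 4624
Step 3: F = 83 * 8.854e-6 * 5 * 4624 / 5
F = 3.398 uN


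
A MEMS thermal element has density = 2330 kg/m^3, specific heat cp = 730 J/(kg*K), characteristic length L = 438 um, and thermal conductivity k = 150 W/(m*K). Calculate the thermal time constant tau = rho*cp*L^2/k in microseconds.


Step 1: Convert L to m: L = 438e-6 m
Step 2: L^2 = (438e-6)^2 = 1.91844e-07 m^2
Step 3: tau = 2330 * 730 * 1.91844e-07 / 150 = 2.17538306e-03 s
Step 4: Convert to microseconds (multiply by 1e6).
tau = 2175.383 us


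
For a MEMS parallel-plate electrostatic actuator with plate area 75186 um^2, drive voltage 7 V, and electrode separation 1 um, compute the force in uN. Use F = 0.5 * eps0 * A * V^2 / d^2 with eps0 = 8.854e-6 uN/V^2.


Step 1: Identify parameters.
eps0 = 8.854e-6 uN/V^2, A = 75186 um^2, V = 7 V, d = 1 um
Step 2: Compute V^2 = 7^2 = 49
Step 3: Compute d^2 = 1^2 = 1
Step 4: F = 0.5 * 8.854e-6 * 75186 * 49 / 1
F = 16.31 uN


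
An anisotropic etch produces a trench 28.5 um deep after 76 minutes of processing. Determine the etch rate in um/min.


Step 1: Etch rate = depth / time
Step 2: rate = 28.5 / 76
rate = 0.375 um/min


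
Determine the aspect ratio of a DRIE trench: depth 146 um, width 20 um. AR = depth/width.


Step 1: AR = depth / width
Step 2: AR = 146 / 20
AR = 7.3


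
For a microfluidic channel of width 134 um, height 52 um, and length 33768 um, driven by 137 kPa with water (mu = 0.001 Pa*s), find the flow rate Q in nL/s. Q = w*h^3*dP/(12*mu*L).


Step 1: Convert all dimensions to SI (meters).
w = 134e-6 m, h = 52e-6 m, L = 33768e-6 m, dP = 137e3 Pa
Step 2: Q = w * h^3 * dP / (12 * mu * L)
Q = 134e-6 * (52e-6)^3 * 137e3 / (12 * 0.001 * 33768e-6) = 6.37013757e-09 m^3/s
Step 3: Convert Q from m^3/s to nL/s (1 m^3 = 1e12 nL, so multiply by 1e12).
Q = 6370.138 nL/s


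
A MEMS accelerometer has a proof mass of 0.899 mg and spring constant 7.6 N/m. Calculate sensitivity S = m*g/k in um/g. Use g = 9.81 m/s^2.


Step 1: Convert mass: m = 0.899 mg = 8.99e-07 kg
Step 2: S = m * g / k = 8.99e-07 * 9.81 / 7.6
Step 3: S = 1.16e-06 m/g
Step 4: Convert to um/g: S = 1.16 um/g


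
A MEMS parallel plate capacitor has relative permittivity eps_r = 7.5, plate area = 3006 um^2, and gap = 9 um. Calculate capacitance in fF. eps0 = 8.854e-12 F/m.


Step 1: Convert area to m^2: A = 3006e-12 m^2
Step 2: Convert gap to m: d = 9e-6 m
Step 3: C = eps0 * eps_r * A / d
C = 8.854e-12 * 7.5 * 3006e-12 / 9e-6
Step 4: Convert to fF (multiply by 1e15).
C = 22.18 fF


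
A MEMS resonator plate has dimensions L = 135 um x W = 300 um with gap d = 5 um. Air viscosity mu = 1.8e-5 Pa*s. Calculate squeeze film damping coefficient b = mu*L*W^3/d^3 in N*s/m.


Step 1: Convert to SI.
L = 135e-6 m, W = 300e-6 m, d = 5e-6 m
Step 2: W^3 = (300e-6)^3 = 2.70e-11 m^3
Step 3: d^3 = (5e-6)^3 = 1.25e-16 m^3
Step 4: b = 1.8e-5 * 135e-6 * 2.70e-11 / 1.25e-16
b = 5.25e-04 N*s/m


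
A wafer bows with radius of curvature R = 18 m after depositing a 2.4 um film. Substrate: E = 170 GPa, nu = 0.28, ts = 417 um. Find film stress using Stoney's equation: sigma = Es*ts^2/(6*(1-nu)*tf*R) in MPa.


Step 1: Compute numerator: Es * ts^2 = 170 * 417^2 = 29561130 (GPa*um^2)
Step 2: Compute denominator (R in um): 6*(1-nu)*tf*R = 6*0.72*2.4*18e6 = 186624000.0 (um^2)
Step 3: sigma (GPa) = 29561130 / 186624000.0 = 1.58399e-01 GPa
Step 4: Convert to MPa (x1000): sigma = 158.4 MPa


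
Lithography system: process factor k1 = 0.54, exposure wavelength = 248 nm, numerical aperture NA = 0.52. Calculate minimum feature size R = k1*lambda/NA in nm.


Step 1: Identify values: k1 = 0.54, lambda = 248 nm, NA = 0.52
Step 2: R = k1 * lambda / NA
R = 0.54 * 248 / 0.52
R = 257.5 nm


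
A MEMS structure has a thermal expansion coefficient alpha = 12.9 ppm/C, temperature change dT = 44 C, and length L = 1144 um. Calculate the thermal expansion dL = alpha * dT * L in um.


Step 1: Convert CTE: alpha = 12.9 ppm/C = 12.9e-6 /C
Step 2: dL = 12.9e-6 * 44 * 1144
dL = 0.6493 um


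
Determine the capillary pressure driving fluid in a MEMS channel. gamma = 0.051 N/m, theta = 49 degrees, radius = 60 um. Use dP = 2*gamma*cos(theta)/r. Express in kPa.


Step 1: cos(49 deg) = 0.6561
Step 2: Convert r to m: r = 60e-6 m
Step 3: dP = 2 * 0.051 * 0.6561 / 60e-6 = 1115.4 Pa
Step 4: Convert Pa to kPa (divide by 1000).
dP = 1.12 kPa


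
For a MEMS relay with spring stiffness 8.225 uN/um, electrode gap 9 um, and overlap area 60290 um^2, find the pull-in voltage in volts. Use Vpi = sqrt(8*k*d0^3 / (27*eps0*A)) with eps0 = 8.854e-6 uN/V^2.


Step 1: Compute numerator: 8 * k * d0^3 = 8 * 8.225 * 9^3 = 47968.2
Step 2: Compute denominator: 27 * eps0 * A = 27 * 8.854e-6 * 60290 = 14.412807
Step 3: Vpi = sqrt(47968.2 / 14.412807)
Vpi = 57.69 V


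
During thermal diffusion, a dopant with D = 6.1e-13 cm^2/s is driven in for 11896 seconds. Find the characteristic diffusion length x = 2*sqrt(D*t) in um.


Step 1: Compute D*t = 6.1e-13 * 11896 = 7.25656e-09 cm^2
Step 2: sqrt(D*t) = 8.51854e-05 cm
Step 3: x = 2 * 8.51854e-05 cm = 1.703708e-04 cm
Step 4: Convert to um (1 cm = 1e4 um): x = 1.704 um


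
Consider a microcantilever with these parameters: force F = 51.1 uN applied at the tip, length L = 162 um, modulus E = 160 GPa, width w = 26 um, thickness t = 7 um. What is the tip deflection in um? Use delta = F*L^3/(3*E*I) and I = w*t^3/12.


Step 1: Calculate the second moment of area.
I = w * t^3 / 12 = 26 * 7^3 / 12 = 743.1667 um^4
Step 2: Convert E to consistent units (1 GPa = 1000 uN/um^2).
E = 160 GPa = 160000 uN/um^2
Step 3: Calculate tip deflection.
delta = F * L^3 / (3 * E * I)
delta = 51.1 * 162^3 / (3 * 160000 * 743.1667)
delta = 0.609 um


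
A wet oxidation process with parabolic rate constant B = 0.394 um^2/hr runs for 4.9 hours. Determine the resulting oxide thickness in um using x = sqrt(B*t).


Step 1: Compute B*t = 0.394 * 4.9 = 1.9306
Step 2: x = sqrt(1.9306)
x = 1.389 um


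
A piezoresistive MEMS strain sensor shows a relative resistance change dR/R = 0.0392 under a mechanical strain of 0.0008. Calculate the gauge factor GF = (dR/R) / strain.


Step 1: Identify values.
dR/R = 0.0392, strain = 0.0008
Step 2: GF = (dR/R) / strain = 0.0392 / 0.0008
GF = 49.0


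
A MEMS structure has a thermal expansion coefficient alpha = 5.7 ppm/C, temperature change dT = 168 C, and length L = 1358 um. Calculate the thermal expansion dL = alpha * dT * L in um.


Step 1: Convert CTE: alpha = 5.7 ppm/C = 5.7e-6 /C
Step 2: dL = 5.7e-6 * 168 * 1358
dL = 1.3004 um


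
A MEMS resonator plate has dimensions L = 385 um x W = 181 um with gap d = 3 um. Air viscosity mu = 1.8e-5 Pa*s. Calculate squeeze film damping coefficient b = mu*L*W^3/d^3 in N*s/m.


Step 1: Convert to SI.
L = 385e-6 m, W = 181e-6 m, d = 3e-6 m
Step 2: W^3 = (181e-6)^3 = 5.93e-12 m^3
Step 3: d^3 = (3e-6)^3 = 2.70e-17 m^3
Step 4: b = 1.8e-5 * 385e-6 * 5.93e-12 / 2.70e-17
b = 1.52e-03 N*s/m


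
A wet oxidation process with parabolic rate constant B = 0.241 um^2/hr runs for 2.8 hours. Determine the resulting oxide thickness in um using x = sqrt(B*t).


Step 1: Compute B*t = 0.241 * 2.8 = 0.6748
Step 2: x = sqrt(0.6748)
x = 0.821 um


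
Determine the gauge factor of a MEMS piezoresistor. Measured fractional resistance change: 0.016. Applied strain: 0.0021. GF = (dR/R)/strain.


Step 1: Identify values.
dR/R = 0.016, strain = 0.0021
Step 2: GF = (dR/R) / strain = 0.016 / 0.0021
GF = 7.6


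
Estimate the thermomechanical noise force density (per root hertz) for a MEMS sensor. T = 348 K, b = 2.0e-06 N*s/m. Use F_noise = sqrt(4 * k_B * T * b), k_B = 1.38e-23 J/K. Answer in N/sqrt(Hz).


Step 1: Compute 4 * k_B * T * b
= 4 * 1.38e-23 * 348 * 2.0e-06
= 3.8419e-26 N^2/Hz
Step 2: F_noise = sqrt(3.8419e-26)
F_noise = 1.96e-13 N/sqrt(Hz)


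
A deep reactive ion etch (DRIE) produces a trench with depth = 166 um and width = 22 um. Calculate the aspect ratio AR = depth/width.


Step 1: AR = depth / width
Step 2: AR = 166 / 22
AR = 7.5


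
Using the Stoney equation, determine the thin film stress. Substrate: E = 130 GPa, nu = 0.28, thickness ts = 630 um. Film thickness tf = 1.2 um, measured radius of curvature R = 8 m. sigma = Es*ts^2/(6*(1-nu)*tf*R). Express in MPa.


Step 1: Compute numerator: Es * ts^2 = 130 * 630^2 = 51597000 (GPa*um^2)
Step 2: Compute denominator (R in um): 6*(1-nu)*tf*R = 6*0.72*1.2*8e6 = 41472000.0 (um^2)
Step 3: sigma (GPa) = 51597000 / 41472000.0 = 1.244141e+00 GPa
Step 4: Convert to MPa (x1000): sigma = 1244.1 MPa


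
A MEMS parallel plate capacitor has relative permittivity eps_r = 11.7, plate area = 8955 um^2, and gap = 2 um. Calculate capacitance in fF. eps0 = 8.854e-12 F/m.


Step 1: Convert area to m^2: A = 8955e-12 m^2
Step 2: Convert gap to m: d = 2e-6 m
Step 3: C = eps0 * eps_r * A / d
C = 8.854e-12 * 11.7 * 8955e-12 / 2e-6
Step 4: Convert to fF (multiply by 1e15).
C = 463.83 fF


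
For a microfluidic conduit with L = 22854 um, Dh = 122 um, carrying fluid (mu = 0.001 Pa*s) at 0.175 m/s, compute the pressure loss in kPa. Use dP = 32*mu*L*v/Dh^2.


Step 1: Convert to SI: L = 22854e-6 m, Dh = 122e-6 m
Step 2: dP = 32 * 0.001 * 22854e-6 * 0.175 / (122e-6)^2
Step 3: dP = 8598.66 Pa
Step 4: Convert to kPa: dP = 8.6 kPa


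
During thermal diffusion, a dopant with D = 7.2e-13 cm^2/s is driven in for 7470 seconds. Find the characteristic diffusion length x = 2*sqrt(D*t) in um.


Step 1: Compute D*t = 7.2e-13 * 7470 = 5.3784e-09 cm^2
Step 2: sqrt(D*t) = 7.33376e-05 cm
Step 3: x = 2 * 7.33376e-05 cm = 1.466752e-04 cm
Step 4: Convert to um (1 cm = 1e4 um): x = 1.467 um


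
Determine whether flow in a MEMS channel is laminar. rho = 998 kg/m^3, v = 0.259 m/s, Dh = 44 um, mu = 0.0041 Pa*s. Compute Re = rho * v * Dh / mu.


Step 1: Convert Dh to meters: Dh = 44e-6 m
Step 2: Re = rho * v * Dh / mu
Re = 998 * 0.259 * 44e-6 / 0.0041
Re = 2.774
Since Re = 2.774 is below ~2300, the flow is laminar.


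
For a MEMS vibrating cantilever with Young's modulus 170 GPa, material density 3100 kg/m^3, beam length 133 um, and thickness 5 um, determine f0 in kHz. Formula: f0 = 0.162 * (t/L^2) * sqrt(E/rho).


Step 1: Convert units to SI.
t_SI = 5e-6 m, L_SI = 133e-6 m
Step 2: Calculate sqrt(E/rho).
sqrt(170e9 / 3100) = 7405.32 m/s
Step 3: Compute f0.
f0 = 0.162 * 5e-6 / (133e-6)^2 * 7405.32 = 339098.3 Hz = 339.1 kHz


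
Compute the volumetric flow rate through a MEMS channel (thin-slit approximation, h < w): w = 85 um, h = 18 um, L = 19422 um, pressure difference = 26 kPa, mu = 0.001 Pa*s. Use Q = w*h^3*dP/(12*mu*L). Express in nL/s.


Step 1: Convert all dimensions to SI (meters).
w = 85e-6 m, h = 18e-6 m, L = 19422e-6 m, dP = 26e3 Pa
Step 2: Q = w * h^3 * dP / (12 * mu * L)
Q = 85e-6 * (18e-6)^3 * 26e3 / (12 * 0.001 * 19422e-6) = 5.53012e-11 m^3/s
Step 3: Convert Q from m^3/s to nL/s (1 m^3 = 1e12 nL, so multiply by 1e12).
Q = 55.301 nL/s


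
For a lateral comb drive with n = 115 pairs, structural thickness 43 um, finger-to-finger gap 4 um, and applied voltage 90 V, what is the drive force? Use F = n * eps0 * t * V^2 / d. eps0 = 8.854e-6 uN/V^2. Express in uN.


Step 1: Parameters: n=115, eps0=8.854e-6 uN/V^2, t=43 um, V=90 V, d=4 um
Step 2: V^2 = 8100
Step 3: F = 115 * 8.854e-6 * 43 * 8100 / 4
F = 88.661 uN


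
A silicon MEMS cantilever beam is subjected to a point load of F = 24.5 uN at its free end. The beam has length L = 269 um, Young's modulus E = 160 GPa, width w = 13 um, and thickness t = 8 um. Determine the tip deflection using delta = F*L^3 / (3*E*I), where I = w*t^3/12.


Step 1: Calculate the second moment of area.
I = w * t^3 / 12 = 13 * 8^3 / 12 = 554.6667 um^4
Step 2: Convert E to consistent units (1 GPa = 1000 uN/um^2).
E = 160 GPa = 160000 uN/um^2
Step 3: Calculate tip deflection.
delta = F * L^3 / (3 * E * I)
delta = 24.5 * 269^3 / (3 * 160000 * 554.6667)
delta = 1.7912 um


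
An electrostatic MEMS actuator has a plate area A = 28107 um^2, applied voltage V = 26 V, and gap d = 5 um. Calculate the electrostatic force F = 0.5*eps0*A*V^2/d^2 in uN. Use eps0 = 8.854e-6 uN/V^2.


Step 1: Identify parameters.
eps0 = 8.854e-6 uN/V^2, A = 28107 um^2, V = 26 V, d = 5 um
Step 2: Compute V^2 = 26^2 = 676
Step 3: Compute d^2 = 5^2 = 25
Step 4: F = 0.5 * 8.854e-6 * 28107 * 676 / 25
F = 3.365 uN


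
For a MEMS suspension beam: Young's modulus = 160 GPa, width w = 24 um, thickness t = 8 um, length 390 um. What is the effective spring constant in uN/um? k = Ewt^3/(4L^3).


Step 1: Convert E to consistent units (1 GPa = 1000 uN/um^2).
E = 160 GPa = 160000 uN/um^2
Step 2: Compute t^3 = 8^3 = 512
Step 3: Compute L^3 = 390^3 = 59319000
Step 4: k = 160000 * 24 * 512 / (4 * 59319000)
k = 8.286 uN/um


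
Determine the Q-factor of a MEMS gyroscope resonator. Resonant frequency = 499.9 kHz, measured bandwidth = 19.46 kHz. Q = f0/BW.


Step 1: Q = f0 / bandwidth
Step 2: Q = 499.9 / 19.46
Q = 25.7


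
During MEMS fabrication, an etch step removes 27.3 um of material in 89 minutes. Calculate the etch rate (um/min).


Step 1: Etch rate = depth / time
Step 2: rate = 27.3 / 89
rate = 0.307 um/min


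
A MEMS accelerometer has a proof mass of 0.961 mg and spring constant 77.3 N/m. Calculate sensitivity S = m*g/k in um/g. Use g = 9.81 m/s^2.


Step 1: Convert mass: m = 0.961 mg = 9.61e-07 kg
Step 2: S = m * g / k = 9.61e-07 * 9.81 / 77.3
Step 3: S = 1.22e-07 m/g
Step 4: Convert to um/g: S = 0.122 um/g


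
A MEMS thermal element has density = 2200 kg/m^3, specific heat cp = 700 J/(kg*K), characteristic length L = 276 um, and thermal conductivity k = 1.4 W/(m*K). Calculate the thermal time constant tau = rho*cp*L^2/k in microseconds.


Step 1: Convert L to m: L = 276e-6 m
Step 2: L^2 = (276e-6)^2 = 7.6176e-08 m^2
Step 3: tau = 2200 * 700 * 7.6176e-08 / 1.4 = 8.37936e-02 s
Step 4: Convert to microseconds (multiply by 1e6).
tau = 83793.6 us


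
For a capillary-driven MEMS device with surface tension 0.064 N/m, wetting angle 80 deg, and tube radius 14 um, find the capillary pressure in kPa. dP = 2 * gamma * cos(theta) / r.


Step 1: cos(80 deg) = 0.1736
Step 2: Convert r to m: r = 14e-6 m
Step 3: dP = 2 * 0.064 * 0.1736 / 14e-6 = 1587.2 Pa
Step 4: Convert Pa to kPa (divide by 1000).
dP = 1.59 kPa


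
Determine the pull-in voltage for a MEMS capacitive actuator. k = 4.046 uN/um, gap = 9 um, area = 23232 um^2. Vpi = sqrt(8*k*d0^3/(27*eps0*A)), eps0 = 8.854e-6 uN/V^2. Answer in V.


Step 1: Compute numerator: 8 * k * d0^3 = 8 * 4.046 * 9^3 = 23596.272
Step 2: Compute denominator: 27 * eps0 * A = 27 * 8.854e-6 * 23232 = 5.553795
Step 3: Vpi = sqrt(23596.272 / 5.553795)
Vpi = 65.18 V


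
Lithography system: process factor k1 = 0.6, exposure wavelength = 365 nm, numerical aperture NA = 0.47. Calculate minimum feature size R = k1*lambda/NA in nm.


Step 1: Identify values: k1 = 0.6, lambda = 365 nm, NA = 0.47
Step 2: R = k1 * lambda / NA
R = 0.6 * 365 / 0.47
R = 466.0 nm


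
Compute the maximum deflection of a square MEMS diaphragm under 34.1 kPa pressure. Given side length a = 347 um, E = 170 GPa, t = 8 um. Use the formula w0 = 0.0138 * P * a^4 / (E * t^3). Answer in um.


Step 1: Convert pressure to compatible units (E is in GPa, so P in GPa).
P = 34.1 kPa = 34.1e-6 GPa
Step 2: Compute numerator: 0.0138 * P * a^4.
a^4 = 347^4 = 14498327281
numerator = 0.0138 * 34.1e-6 * 14498327281 = 6.8226e+03
Step 3: Compute denominator: E * t^3 = 170 * 8^3 = 87040
Step 4: w0 = numerator / denominator = 6.8226e+03 / 87040 = 0.0784 um


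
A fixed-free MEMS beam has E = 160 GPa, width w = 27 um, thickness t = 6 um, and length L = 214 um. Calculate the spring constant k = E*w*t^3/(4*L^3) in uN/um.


Step 1: Convert E to consistent units (1 GPa = 1000 uN/um^2).
E = 160 GPa = 160000 uN/um^2
Step 2: Compute t^3 = 6^3 = 216
Step 3: Compute L^3 = 214^3 = 9800344
Step 4: k = 160000 * 27 * 216 / (4 * 9800344)
k = 23.8032 uN/um


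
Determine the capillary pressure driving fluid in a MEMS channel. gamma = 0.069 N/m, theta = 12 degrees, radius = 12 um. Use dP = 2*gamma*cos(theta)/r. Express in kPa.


Step 1: cos(12 deg) = 0.9781
Step 2: Convert r to m: r = 12e-6 m
Step 3: dP = 2 * 0.069 * 0.9781 / 12e-6 = 11248.2 Pa
Step 4: Convert Pa to kPa (divide by 1000).
dP = 11.25 kPa


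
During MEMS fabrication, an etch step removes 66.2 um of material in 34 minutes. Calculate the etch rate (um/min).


Step 1: Etch rate = depth / time
Step 2: rate = 66.2 / 34
rate = 1.947 um/min


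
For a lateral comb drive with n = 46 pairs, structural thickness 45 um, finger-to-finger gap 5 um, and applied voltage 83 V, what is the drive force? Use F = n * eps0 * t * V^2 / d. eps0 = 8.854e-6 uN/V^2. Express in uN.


Step 1: Parameters: n=46, eps0=8.854e-6 uN/V^2, t=45 um, V=83 V, d=5 um
Step 2: V^2 = 6889
Step 3: F = 46 * 8.854e-6 * 45 * 6889 / 5
F = 25.252 uN


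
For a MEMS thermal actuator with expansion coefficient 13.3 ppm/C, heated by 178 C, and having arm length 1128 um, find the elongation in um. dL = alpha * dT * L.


Step 1: Convert CTE: alpha = 13.3 ppm/C = 13.3e-6 /C
Step 2: dL = 13.3e-6 * 178 * 1128
dL = 2.6704 um


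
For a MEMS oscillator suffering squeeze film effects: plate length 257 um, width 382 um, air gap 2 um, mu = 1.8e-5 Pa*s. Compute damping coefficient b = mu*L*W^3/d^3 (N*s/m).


Step 1: Convert to SI.
L = 257e-6 m, W = 382e-6 m, d = 2e-6 m
Step 2: W^3 = (382e-6)^3 = 5.57e-11 m^3
Step 3: d^3 = (2e-6)^3 = 8.00e-18 m^3
Step 4: b = 1.8e-5 * 257e-6 * 5.57e-11 / 8.00e-18
b = 3.22e-02 N*s/m


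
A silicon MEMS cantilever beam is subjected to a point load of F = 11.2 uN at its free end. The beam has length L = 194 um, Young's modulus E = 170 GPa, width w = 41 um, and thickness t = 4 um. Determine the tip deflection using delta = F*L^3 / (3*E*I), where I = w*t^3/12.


Step 1: Calculate the second moment of area.
I = w * t^3 / 12 = 41 * 4^3 / 12 = 218.6667 um^4
Step 2: Convert E to consistent units (1 GPa = 1000 uN/um^2).
E = 170 GPa = 170000 uN/um^2
Step 3: Calculate tip deflection.
delta = F * L^3 / (3 * E * I)
delta = 11.2 * 194^3 / (3 * 170000 * 218.6667)
delta = 0.7333 um


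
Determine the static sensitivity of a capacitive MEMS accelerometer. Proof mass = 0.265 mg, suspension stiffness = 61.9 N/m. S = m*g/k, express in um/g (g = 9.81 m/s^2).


Step 1: Convert mass: m = 0.265 mg = 2.65e-07 kg
Step 2: S = m * g / k = 2.65e-07 * 9.81 / 61.9
Step 3: S = 4.20e-08 m/g
Step 4: Convert to um/g: S = 0.042 um/g


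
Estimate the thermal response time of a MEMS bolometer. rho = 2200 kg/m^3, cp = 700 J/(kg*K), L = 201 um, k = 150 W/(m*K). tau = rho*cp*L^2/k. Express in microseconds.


Step 1: Convert L to m: L = 201e-6 m
Step 2: L^2 = (201e-6)^2 = 4.0401e-08 m^2
Step 3: tau = 2200 * 700 * 4.0401e-08 / 150 = 4.147836e-04 s
Step 4: Convert to microseconds (multiply by 1e6).
tau = 414.784 us
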